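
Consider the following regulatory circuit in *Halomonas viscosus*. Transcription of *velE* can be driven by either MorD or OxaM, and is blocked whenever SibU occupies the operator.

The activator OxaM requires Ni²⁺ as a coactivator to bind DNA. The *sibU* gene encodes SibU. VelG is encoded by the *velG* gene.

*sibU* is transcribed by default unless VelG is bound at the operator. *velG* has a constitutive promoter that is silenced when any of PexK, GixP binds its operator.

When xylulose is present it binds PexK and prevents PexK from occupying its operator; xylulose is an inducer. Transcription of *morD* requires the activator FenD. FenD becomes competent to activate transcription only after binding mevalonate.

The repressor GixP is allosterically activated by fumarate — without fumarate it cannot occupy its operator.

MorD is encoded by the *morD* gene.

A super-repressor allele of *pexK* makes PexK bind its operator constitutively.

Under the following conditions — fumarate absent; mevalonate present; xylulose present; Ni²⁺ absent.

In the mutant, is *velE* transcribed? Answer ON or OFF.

Mevalonate is present, so FenD is active.
No repressor is bound and FenD is active, so *morD* is transcribed.
So MorD is produced and active.
Ni²⁺ is absent, so OxaM is inactive.
PexK is constitutively active in this strain.
Fumarate is absent, so GixP is inactive.
With repressor PexK bound, *velG* is not transcribed.
So VelG is not produced.
With no repressor bound, *sibU* is transcribed.
So SibU is produced and active.
With repressor SibU bound, *velE* is not transcribed.

OFF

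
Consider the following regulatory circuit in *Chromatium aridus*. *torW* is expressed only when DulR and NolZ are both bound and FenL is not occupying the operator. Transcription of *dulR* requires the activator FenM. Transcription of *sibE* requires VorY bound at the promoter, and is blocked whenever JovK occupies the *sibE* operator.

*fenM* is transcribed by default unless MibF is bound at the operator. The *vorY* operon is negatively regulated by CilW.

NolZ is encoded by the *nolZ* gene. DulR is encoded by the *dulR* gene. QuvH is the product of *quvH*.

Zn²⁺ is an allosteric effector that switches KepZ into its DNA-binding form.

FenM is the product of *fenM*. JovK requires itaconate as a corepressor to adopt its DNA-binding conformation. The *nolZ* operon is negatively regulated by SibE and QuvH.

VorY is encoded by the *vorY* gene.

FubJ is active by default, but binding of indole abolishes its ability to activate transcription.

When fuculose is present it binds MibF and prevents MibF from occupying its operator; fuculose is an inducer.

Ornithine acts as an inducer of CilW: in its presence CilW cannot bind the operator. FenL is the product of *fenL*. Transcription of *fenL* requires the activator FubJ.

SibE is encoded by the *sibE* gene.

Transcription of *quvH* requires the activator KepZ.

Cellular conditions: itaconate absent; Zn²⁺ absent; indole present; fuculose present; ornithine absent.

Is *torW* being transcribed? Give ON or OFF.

Fuculose is present, so MibF is inactive.
With no repressor bound, *fenM* is transcribed.
So FenM is produced and active.
No repressor is bound and FenM is active, so *dulR* is transcribed.
So DulR is produced and active.
Ornithine is absent, so CilW is active.
With repressor CilW bound, *vorY* is not transcribed.
So VorY is not produced.
Itaconate is absent, so JovK is inactive.
Required activator VorY is absent, so *sibE* is not transcribed.
So SibE is not produced.
Zn²⁺ is absent, so KepZ is inactive.
Required activator KepZ is absent, so *quvH* is not transcribed.
So QuvH is not produced.
With no repressor bound, *nolZ* is transcribed.
So NolZ is produced and active.
Indole is present, so FubJ is inactive.
Required activator FubJ is absent, so *fenL* is not transcribed.
So FenL is not produced.
No repressor is bound and DulR and NolZ are active, so *torW* is transcribed.

ON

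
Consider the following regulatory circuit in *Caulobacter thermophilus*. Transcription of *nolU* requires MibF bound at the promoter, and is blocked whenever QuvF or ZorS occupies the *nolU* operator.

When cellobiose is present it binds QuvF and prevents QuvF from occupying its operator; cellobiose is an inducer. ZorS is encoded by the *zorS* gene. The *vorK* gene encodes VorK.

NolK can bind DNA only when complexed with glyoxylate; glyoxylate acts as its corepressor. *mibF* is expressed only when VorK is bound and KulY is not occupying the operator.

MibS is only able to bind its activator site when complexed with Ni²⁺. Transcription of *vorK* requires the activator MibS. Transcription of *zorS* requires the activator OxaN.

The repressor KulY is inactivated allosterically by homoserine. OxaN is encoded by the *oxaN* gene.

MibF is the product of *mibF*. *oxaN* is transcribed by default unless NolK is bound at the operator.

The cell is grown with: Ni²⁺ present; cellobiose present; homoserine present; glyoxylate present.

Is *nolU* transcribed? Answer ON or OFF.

ON

Cellobiose is present, so QuvF is inactive.
Homoserine is present, so KulY is inactive.
Ni²⁺ is present, so MibS is active.
No repressor is bound and MibS is active, so *vorK* is transcribed.
So VorK is produced and active.
No repressor is bound and VorK is active, so *mibF* is transcribed.
So MibF is produced and active.
Glyoxylate is present, so NolK is active.
With repressor NolK bound, *oxaN* is not transcribed.
So OxaN is not produced.
Required activator OxaN is absent, so *zorS* is not transcribed.
So ZorS is not produced.
No repressor is bound and MibF is active, so *nolU* is transcribed.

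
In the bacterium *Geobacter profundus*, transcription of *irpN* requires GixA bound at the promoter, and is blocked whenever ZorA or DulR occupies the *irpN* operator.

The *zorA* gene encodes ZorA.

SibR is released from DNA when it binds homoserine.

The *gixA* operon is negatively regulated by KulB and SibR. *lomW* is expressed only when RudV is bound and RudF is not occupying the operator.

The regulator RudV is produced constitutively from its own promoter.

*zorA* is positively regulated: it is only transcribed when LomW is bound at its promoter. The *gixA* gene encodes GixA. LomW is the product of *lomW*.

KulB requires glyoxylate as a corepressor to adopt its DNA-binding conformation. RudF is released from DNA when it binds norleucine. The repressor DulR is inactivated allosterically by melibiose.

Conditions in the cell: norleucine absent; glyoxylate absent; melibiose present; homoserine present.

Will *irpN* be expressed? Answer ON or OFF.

ON

Norleucine is absent, so RudF is active.
RudV is produced constitutively and is active.
With repressor RudF bound, *lomW* is not transcribed.
So LomW is not produced.
Required activator LomW is absent, so *zorA* is not transcribed.
So ZorA is not produced.
Glyoxylate is absent, so KulB is inactive.
Homoserine is present, so SibR is inactive.
With no repressor bound, *gixA* is transcribed.
So GixA is produced and active.
Melibiose is present, so DulR is inactive.
No repressor is bound and GixA is active, so *irpN* is transcribed.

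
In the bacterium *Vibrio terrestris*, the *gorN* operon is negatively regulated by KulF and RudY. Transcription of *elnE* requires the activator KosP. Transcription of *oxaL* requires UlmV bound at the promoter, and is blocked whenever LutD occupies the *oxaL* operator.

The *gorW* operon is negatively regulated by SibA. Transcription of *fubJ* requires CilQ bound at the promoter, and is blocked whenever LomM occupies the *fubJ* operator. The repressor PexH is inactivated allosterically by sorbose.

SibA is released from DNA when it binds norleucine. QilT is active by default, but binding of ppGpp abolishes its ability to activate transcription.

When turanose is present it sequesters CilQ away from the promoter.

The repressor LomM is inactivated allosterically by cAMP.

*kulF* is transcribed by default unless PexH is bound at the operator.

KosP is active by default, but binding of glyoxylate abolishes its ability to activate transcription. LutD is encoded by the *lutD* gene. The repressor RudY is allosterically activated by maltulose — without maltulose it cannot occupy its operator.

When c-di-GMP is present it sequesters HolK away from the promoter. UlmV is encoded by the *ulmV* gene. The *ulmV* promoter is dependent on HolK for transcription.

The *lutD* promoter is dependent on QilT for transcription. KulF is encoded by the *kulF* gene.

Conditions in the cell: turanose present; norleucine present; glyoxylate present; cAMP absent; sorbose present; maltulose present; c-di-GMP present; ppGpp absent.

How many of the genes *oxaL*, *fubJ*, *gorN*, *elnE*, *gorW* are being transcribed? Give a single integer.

ppGpp is absent, so QilT is active.
No repressor is bound and QilT is active, so *lutD* is transcribed.
So LutD is produced and active.
c-di-GMP is present, so HolK is inactive.
Required activator HolK is absent, so *ulmV* is not transcribed.
So UlmV is not produced.
With repressor LutD bound, *oxaL* is not transcribed.
→ *oxaL* is OFF.
Turanose is present, so CilQ is inactive.
cAMP is absent, so LomM is active.
With repressor LomM bound, *fubJ* is not transcribed.
→ *fubJ* is OFF.
Sorbose is present, so PexH is inactive.
With no repressor bound, *kulF* is transcribed.
So KulF is produced and active.
Maltulose is present, so RudY is active.
With repressor KulF bound, *gorN* is not transcribed.
→ *gorN* is OFF.
Glyoxylate is present, so KosP is inactive.
Required activator KosP is absent, so *elnE* is not transcribed.
→ *elnE* is OFF.
Norleucine is present, so SibA is inactive.
With no repressor bound, *gorW* is transcribed.
→ *gorW* is ON.
1 of the 5 genes is transcribed.

1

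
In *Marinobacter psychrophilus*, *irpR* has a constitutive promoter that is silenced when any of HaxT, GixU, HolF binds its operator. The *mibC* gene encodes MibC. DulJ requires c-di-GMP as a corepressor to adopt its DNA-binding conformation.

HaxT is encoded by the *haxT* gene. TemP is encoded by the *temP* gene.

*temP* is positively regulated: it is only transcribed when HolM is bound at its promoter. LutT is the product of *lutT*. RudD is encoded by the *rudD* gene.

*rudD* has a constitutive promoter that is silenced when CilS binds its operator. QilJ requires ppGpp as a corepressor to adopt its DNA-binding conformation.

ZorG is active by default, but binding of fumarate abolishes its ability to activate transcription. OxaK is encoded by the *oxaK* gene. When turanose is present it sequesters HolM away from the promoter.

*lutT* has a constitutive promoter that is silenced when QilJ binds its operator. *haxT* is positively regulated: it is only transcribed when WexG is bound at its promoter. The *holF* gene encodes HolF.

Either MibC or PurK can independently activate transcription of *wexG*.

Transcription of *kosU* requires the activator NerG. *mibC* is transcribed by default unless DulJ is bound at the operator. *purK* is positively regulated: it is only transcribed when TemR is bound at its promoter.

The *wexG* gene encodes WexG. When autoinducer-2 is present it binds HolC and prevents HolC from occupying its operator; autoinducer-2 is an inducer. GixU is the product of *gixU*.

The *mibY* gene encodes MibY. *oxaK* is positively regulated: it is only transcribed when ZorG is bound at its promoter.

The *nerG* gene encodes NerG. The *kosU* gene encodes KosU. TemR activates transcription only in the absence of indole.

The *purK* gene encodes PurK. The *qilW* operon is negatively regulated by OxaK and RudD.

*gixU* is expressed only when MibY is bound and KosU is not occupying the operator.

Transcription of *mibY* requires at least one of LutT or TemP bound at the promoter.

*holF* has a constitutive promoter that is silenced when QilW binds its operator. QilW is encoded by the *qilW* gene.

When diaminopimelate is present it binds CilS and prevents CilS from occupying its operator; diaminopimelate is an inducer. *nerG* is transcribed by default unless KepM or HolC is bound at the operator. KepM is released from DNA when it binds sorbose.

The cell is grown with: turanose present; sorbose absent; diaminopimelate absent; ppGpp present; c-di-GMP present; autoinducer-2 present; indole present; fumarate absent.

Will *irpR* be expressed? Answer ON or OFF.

OFF

c-di-GMP is present, so DulJ is active.
With repressor DulJ bound, *mibC* is not transcribed.
So MibC is not produced.
Indole is present, so TemR is inactive.
Required activator TemR is absent, so *purK* is not transcribed.
So PurK is not produced.
No activator is available at the *wexG* promoter, so *wexG* is not transcribed.
So WexG is not produced.
Required activator WexG is absent, so *haxT* is not transcribed.
So HaxT is not produced.
ppGpp is present, so QilJ is active.
With repressor QilJ bound, *lutT* is not transcribed.
So LutT is not produced.
Turanose is present, so HolM is inactive.
Required activator HolM is absent, so *temP* is not transcribed.
So TemP is not produced.
No activator is available at the *mibY* promoter, so *mibY* is not transcribed.
So MibY is not produced.
Sorbose is absent, so KepM is active.
Autoinducer-2 is present, so HolC is inactive.
With repressor KepM bound, *nerG* is not transcribed.
So NerG is not produced.
Required activator NerG is absent, so *kosU* is not transcribed.
So KosU is not produced.
Required activator MibY is absent, so *gixU* is not transcribed.
So GixU is not produced.
Fumarate is absent, so ZorG is active.
No repressor is bound and ZorG is active, so *oxaK* is transcribed.
So OxaK is produced and active.
Diaminopimelate is absent, so CilS is active.
With repressor CilS bound, *rudD* is not transcribed.
So RudD is not produced.
With repressor OxaK bound, *qilW* is not transcribed.
So QilW is not produced.
With no repressor bound, *holF* is transcribed.
So HolF is produced and active.
With repressor HolF bound, *irpR* is not transcribed.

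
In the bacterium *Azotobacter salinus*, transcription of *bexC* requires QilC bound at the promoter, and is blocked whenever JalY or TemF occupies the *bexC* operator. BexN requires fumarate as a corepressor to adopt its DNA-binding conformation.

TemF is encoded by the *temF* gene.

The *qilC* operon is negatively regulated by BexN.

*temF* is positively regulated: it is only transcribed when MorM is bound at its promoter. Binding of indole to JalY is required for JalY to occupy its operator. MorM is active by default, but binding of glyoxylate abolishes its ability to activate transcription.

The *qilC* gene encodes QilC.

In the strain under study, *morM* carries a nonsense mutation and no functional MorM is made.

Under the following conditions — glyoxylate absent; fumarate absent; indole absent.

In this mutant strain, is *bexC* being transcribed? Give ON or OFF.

Fumarate is absent, so BexN is inactive.
With no repressor bound, *qilC* is transcribed.
So QilC is produced and active.
Indole is absent, so JalY is inactive.
MorM is non-functional in this strain, so it has no effect.
Required activator MorM is absent, so *temF* is not transcribed.
So TemF is not produced.
No repressor is bound and QilC is active, so *bexC* is transcribed.

ON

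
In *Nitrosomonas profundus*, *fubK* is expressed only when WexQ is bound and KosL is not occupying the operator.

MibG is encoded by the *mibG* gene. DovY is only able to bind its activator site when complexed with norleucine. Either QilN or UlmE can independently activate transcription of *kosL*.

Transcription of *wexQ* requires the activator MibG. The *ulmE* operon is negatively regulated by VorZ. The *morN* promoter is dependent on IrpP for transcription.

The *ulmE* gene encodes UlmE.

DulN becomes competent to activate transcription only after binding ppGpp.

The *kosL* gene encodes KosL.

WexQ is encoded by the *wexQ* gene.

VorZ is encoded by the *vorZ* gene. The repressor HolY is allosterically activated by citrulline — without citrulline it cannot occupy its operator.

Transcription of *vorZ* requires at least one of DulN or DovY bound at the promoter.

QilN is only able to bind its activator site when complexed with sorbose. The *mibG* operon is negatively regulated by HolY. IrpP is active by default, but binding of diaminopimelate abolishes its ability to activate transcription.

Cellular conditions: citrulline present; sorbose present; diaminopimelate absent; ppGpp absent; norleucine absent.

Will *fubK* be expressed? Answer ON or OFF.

Citrulline is present, so HolY is active.
With repressor HolY bound, *mibG* is not transcribed.
So MibG is not produced.
Required activator MibG is absent, so *wexQ* is not transcribed.
So WexQ is not produced.
Sorbose is present, so QilN is active.
ppGpp is absent, so DulN is inactive.
Norleucine is absent, so DovY is inactive.
No activator is available at the *vorZ* promoter, so *vorZ* is not transcribed.
So VorZ is not produced.
With no repressor bound, *ulmE* is transcribed.
So UlmE is produced and active.
Activator QilN is present, so *kosL* is transcribed.
So KosL is produced and active.
With repressor KosL bound, *fubK* is not transcribed.

OFF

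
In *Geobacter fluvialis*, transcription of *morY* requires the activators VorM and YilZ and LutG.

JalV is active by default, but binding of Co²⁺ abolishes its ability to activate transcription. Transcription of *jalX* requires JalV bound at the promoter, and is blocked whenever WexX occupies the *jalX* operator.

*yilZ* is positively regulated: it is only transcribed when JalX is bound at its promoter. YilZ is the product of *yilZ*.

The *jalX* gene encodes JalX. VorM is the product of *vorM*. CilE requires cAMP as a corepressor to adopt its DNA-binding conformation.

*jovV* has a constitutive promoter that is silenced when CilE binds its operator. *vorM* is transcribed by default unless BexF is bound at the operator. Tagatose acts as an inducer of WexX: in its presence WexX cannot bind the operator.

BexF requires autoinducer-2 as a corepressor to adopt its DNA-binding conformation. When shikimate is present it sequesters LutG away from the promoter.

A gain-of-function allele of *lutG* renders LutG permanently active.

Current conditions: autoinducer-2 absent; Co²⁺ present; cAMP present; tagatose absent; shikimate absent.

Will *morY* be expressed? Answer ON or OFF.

OFF

Autoinducer-2 is absent, so BexF is inactive.
With no repressor bound, *vorM* is transcribed.
So VorM is produced and active.
Tagatose is absent, so WexX is active.
Co²⁺ is present, so JalV is inactive.
With repressor WexX bound, *jalX* is not transcribed.
So JalX is not produced.
Required activator JalX is absent, so *yilZ* is not transcribed.
So YilZ is not produced.
LutG is constitutively active in this strain.
Required activator YilZ is absent, so *morY* is not transcribed.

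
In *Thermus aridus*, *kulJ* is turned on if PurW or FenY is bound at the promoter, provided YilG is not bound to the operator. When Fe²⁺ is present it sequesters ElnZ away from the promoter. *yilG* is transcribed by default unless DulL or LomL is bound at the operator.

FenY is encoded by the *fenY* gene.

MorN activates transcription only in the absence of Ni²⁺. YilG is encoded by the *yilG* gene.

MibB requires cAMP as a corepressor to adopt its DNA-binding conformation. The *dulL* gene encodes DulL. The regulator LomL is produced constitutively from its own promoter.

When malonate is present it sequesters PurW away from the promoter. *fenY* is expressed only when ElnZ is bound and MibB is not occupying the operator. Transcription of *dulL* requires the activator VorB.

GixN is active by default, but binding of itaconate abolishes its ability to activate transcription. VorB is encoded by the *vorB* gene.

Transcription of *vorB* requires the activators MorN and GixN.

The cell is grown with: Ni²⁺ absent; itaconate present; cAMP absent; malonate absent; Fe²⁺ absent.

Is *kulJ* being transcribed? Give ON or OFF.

Malonate is absent, so PurW is active.
Ni²⁺ is absent, so MorN is active.
Itaconate is present, so GixN is inactive.
Required activator GixN is absent, so *vorB* is not transcribed.
So VorB is not produced.
Required activator VorB is absent, so *dulL* is not transcribed.
So DulL is not produced.
LomL is produced constitutively and is active.
With repressor LomL bound, *yilG* is not transcribed.
So YilG is not produced.
cAMP is absent, so MibB is inactive.
Fe²⁺ is absent, so ElnZ is active.
No repressor is bound and ElnZ is active, so *fenY* is transcribed.
So FenY is produced and active.
Activator PurW is present, so *kulJ* is transcribed.

ON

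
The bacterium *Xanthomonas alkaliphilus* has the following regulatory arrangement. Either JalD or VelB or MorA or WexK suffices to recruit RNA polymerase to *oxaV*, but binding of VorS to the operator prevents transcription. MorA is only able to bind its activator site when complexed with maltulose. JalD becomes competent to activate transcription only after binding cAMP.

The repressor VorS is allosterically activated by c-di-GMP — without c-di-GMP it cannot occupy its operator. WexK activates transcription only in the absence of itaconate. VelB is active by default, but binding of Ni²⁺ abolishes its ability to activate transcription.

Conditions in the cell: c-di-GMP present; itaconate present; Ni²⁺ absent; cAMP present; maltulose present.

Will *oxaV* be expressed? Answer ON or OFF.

cAMP is present, so JalD is active.
c-di-GMP is present, so VorS is active.
Ni²⁺ is absent, so VelB is active.
Maltulose is present, so MorA is active.
Itaconate is present, so WexK is inactive.
With repressor VorS bound, *oxaV* is not transcribed.

OFF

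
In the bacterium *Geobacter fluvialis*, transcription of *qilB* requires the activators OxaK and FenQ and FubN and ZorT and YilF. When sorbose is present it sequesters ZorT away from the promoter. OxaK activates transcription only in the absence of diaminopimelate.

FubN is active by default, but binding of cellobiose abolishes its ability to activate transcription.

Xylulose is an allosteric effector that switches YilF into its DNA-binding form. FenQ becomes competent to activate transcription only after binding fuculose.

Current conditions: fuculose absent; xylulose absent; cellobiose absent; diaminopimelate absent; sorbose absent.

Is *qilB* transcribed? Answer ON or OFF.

OFF

Diaminopimelate is absent, so OxaK is active.
Fuculose is absent, so FenQ is inactive.
Cellobiose is absent, so FubN is active.
Sorbose is absent, so ZorT is active.
Xylulose is absent, so YilF is inactive.
Required activator FenQ is absent, so *qilB* is not transcribed.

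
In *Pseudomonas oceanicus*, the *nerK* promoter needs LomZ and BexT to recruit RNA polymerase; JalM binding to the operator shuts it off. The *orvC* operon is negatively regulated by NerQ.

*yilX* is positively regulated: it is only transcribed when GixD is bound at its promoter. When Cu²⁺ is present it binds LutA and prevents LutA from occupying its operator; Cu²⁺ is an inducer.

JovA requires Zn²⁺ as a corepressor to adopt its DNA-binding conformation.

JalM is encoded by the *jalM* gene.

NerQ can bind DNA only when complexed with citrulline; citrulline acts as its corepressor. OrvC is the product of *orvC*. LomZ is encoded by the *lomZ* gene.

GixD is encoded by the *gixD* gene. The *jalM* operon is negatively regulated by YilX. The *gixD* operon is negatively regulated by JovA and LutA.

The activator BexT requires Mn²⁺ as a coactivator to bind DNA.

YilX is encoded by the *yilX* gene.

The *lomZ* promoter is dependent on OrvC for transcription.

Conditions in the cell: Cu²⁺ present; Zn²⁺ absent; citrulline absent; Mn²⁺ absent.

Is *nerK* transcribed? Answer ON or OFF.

Zn²⁺ is absent, so JovA is inactive.
Cu²⁺ is present, so LutA is inactive.
With no repressor bound, *gixD* is transcribed.
So GixD is produced and active.
No repressor is bound and GixD is active, so *yilX* is transcribed.
So YilX is produced and active.
With repressor YilX bound, *jalM* is not transcribed.
So JalM is not produced.
Citrulline is absent, so NerQ is inactive.
With no repressor bound, *orvC* is transcribed.
So OrvC is produced and active.
No repressor is bound and OrvC is active, so *lomZ* is transcribed.
So LomZ is produced and active.
Mn²⁺ is absent, so BexT is inactive.
Required activator BexT is absent, so *nerK* is not transcribed.

OFF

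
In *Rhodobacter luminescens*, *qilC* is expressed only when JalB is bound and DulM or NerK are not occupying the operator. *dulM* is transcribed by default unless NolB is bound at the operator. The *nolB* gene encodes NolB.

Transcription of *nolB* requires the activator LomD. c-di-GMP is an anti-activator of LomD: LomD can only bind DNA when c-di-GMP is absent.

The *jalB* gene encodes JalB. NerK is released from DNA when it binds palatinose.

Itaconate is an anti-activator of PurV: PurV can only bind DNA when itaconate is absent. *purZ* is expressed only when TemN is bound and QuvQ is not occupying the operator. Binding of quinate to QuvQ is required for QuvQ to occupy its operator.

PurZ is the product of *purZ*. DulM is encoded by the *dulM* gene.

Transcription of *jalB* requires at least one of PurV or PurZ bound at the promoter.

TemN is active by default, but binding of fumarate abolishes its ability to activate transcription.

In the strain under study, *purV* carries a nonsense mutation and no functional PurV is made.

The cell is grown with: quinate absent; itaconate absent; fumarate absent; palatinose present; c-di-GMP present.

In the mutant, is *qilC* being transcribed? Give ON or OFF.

OFF

c-di-GMP is present, so LomD is inactive.
Required activator LomD is absent, so *nolB* is not transcribed.
So NolB is not produced.
With no repressor bound, *dulM* is transcribed.
So DulM is produced and active.
PurV is non-functional in this strain, so it has no effect.
Fumarate is absent, so TemN is active.
Quinate is absent, so QuvQ is inactive.
No repressor is bound and TemN is active, so *purZ* is transcribed.
So PurZ is produced and active.
Activator PurZ is present, so *jalB* is transcribed.
So JalB is produced and active.
Palatinose is present, so NerK is inactive.
With repressor DulM bound, *qilC* is not transcribed.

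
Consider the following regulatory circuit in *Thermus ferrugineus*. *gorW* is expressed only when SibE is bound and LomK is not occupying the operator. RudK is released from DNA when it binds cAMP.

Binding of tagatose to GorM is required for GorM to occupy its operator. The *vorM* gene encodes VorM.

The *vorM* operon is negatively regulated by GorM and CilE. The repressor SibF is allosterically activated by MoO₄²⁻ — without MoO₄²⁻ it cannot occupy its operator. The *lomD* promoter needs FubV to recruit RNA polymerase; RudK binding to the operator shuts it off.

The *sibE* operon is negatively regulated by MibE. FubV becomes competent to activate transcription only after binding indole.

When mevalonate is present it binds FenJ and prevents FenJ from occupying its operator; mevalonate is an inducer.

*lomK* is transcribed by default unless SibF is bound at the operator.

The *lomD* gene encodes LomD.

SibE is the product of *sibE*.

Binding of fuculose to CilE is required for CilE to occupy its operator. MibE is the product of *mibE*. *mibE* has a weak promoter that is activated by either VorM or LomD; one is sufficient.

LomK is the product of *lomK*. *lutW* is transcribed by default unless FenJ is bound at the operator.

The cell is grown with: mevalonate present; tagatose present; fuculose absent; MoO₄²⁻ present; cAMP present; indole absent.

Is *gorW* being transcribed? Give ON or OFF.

MoO₄²⁻ is present, so SibF is active.
With repressor SibF bound, *lomK* is not transcribed.
So LomK is not produced.
Tagatose is present, so GorM is active.
Fuculose is absent, so CilE is inactive.
With repressor GorM bound, *vorM* is not transcribed.
So VorM is not produced.
Indole is absent, so FubV is inactive.
cAMP is present, so RudK is inactive.
Required activator FubV is absent, so *lomD* is not transcribed.
So LomD is not produced.
No activator is available at the *mibE* promoter, so *mibE* is not transcribed.
So MibE is not produced.
With no repressor bound, *sibE* is transcribed.
So SibE is produced and active.
No repressor is bound and SibE is active, so *gorW* is transcribed.

ON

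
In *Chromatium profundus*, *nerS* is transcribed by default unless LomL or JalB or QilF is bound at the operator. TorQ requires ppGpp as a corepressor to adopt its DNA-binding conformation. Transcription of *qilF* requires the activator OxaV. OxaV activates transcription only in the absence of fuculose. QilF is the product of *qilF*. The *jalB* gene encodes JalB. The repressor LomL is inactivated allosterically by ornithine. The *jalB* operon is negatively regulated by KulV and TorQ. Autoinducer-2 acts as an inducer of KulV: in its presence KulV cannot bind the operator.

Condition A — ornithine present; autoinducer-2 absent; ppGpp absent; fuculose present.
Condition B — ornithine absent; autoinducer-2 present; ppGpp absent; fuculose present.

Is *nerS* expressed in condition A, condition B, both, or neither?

A only

Condition A:
Ornithine is present, so LomL is inactive.
Autoinducer-2 is absent, so KulV is active.
ppGpp is absent, so TorQ is inactive.
With repressor KulV bound, *jalB* is not transcribed.
So JalB is not produced.
Fuculose is present, so OxaV is inactive.
Required activator OxaV is absent, so *qilF* is not transcribed.
So QilF is not produced.
With no repressor bound, *nerS* is transcribed.
→ *nerS* is ON in A.
Condition B:
Ornithine is absent, so LomL is active.
Autoinducer-2 is present, so KulV is inactive.
ppGpp is absent, so TorQ is inactive.
With no repressor bound, *jalB* is transcribed.
So JalB is produced and active.
Fuculose is present, so OxaV is inactive.
Required activator OxaV is absent, so *qilF* is not transcribed.
So QilF is not produced.
With repressor LomL bound, *nerS* is not transcribed.
→ *nerS* is OFF in B.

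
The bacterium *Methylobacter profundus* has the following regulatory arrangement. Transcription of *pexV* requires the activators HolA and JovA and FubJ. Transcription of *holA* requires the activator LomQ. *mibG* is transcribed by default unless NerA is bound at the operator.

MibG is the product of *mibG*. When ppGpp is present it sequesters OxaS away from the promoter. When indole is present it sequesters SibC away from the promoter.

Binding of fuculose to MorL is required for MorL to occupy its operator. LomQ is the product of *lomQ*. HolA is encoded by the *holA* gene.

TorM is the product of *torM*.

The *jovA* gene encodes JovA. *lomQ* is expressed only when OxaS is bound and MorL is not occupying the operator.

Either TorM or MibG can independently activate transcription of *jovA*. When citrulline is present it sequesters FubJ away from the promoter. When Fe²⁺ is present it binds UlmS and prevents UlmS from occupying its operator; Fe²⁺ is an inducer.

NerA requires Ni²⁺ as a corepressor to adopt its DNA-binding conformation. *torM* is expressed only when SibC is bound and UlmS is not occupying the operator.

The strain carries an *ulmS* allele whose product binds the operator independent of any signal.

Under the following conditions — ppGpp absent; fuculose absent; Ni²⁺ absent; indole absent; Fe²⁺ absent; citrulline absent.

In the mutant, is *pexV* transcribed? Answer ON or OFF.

ppGpp is absent, so OxaS is active.
Fuculose is absent, so MorL is inactive.
No repressor is bound and OxaS is active, so *lomQ* is transcribed.
So LomQ is produced and active.
No repressor is bound and LomQ is active, so *holA* is transcribed.
So HolA is produced and active.
Indole is absent, so SibC is active.
UlmS is constitutively active in this strain.
With repressor UlmS bound, *torM* is not transcribed.
So TorM is not produced.
Ni²⁺ is absent, so NerA is inactive.
With no repressor bound, *mibG* is transcribed.
So MibG is produced and active.
Activator MibG is present, so *jovA* is transcribed.
So JovA is produced and active.
Citrulline is absent, so FubJ is active.
No repressor is bound and HolA and JovA and FubJ are active, so *pexV* is transcribed.

ON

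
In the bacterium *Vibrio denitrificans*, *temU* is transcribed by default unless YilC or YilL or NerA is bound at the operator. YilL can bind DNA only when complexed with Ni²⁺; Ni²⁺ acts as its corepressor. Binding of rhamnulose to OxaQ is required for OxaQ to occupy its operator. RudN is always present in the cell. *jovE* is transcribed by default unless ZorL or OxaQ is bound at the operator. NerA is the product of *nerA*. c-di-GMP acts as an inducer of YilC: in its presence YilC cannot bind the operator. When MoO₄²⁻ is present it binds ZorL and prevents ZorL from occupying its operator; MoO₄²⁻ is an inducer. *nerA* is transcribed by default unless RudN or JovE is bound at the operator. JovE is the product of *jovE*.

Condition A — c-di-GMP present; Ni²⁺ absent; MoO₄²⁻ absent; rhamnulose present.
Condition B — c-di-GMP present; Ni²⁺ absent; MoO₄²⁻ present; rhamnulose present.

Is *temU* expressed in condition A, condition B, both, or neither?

both

Condition A:
c-di-GMP is present, so YilC is inactive.
Ni²⁺ is absent, so YilL is inactive.
RudN is produced constitutively and is active.
MoO₄²⁻ is absent, so ZorL is active.
Rhamnulose is present, so OxaQ is active.
With repressor ZorL bound, *jovE* is not transcribed.
So JovE is not produced.
With repressor RudN bound, *nerA* is not transcribed.
So NerA is not produced.
With no repressor bound, *temU* is transcribed.
→ *temU* is ON in A.
Condition B:
c-di-GMP is present, so YilC is inactive.
Ni²⁺ is absent, so YilL is inactive.
RudN is produced constitutively and is active.
MoO₄²⁻ is present, so ZorL is inactive.
Rhamnulose is present, so OxaQ is active.
With repressor OxaQ bound, *jovE* is not transcribed.
So JovE is not produced.
With repressor RudN bound, *nerA* is not transcribed.
So NerA is not produced.
With no repressor bound, *temU* is transcribed.
→ *temU* is ON in B.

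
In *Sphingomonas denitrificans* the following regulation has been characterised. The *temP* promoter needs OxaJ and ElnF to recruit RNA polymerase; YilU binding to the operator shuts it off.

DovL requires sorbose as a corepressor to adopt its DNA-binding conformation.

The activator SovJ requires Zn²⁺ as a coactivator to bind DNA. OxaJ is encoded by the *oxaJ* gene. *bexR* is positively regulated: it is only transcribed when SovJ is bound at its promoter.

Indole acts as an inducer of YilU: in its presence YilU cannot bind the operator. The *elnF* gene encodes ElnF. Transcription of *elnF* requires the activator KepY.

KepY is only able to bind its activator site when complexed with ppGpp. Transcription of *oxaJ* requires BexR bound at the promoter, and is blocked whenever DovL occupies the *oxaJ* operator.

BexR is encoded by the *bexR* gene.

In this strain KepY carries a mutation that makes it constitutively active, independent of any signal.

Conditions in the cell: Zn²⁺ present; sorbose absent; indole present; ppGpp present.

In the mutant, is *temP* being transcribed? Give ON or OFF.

Sorbose is absent, so DovL is inactive.
Zn²⁺ is present, so SovJ is active.
No repressor is bound and SovJ is active, so *bexR* is transcribed.
So BexR is produced and active.
No repressor is bound and BexR is active, so *oxaJ* is transcribed.
So OxaJ is produced and active.
Indole is present, so YilU is inactive.
KepY is constitutively active in this strain.
No repressor is bound and KepY is active, so *elnF* is transcribed.
So ElnF is produced and active.
No repressor is bound and OxaJ and ElnF are active, so *temP* is transcribed.

ON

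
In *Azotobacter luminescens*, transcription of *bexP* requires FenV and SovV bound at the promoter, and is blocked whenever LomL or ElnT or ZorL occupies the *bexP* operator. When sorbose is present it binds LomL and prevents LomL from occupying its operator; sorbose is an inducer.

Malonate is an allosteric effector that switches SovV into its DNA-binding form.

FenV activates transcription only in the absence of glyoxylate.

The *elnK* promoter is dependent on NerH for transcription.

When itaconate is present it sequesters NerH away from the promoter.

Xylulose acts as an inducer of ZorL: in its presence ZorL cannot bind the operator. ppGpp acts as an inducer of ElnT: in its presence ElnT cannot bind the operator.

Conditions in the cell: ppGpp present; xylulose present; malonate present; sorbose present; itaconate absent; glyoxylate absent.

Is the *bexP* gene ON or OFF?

Sorbose is present, so LomL is inactive.
ppGpp is present, so ElnT is inactive.
Xylulose is present, so ZorL is inactive.
Glyoxylate is absent, so FenV is active.
Malonate is present, so SovV is active.
No repressor is bound and FenV and SovV are active, so *bexP* is transcribed.

ON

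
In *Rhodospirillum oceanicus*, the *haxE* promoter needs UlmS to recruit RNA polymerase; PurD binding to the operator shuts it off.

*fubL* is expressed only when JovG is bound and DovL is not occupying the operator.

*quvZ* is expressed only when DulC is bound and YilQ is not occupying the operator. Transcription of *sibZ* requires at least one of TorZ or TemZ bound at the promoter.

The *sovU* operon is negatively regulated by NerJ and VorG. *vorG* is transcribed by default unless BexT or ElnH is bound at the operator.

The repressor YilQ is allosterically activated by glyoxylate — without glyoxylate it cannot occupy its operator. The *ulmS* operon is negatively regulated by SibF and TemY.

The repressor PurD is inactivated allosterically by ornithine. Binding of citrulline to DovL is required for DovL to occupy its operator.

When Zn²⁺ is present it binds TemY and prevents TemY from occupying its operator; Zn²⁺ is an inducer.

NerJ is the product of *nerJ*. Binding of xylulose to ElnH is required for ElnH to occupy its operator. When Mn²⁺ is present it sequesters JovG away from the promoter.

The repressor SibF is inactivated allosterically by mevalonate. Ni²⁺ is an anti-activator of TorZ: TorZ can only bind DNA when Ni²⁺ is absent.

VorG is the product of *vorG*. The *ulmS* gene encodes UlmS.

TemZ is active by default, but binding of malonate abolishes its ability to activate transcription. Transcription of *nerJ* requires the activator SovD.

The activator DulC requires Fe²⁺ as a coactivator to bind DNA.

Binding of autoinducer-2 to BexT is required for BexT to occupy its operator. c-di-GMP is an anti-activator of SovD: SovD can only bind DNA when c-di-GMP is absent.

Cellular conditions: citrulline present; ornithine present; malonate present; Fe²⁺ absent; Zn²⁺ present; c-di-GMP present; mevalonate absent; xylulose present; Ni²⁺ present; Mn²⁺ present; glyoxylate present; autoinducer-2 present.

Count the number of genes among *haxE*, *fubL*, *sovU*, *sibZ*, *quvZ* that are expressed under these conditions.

1

Ornithine is present, so PurD is inactive.
Mevalonate is absent, so SibF is active.
Zn²⁺ is present, so TemY is inactive.
With repressor SibF bound, *ulmS* is not transcribed.
So UlmS is not produced.
Required activator UlmS is absent, so *haxE* is not transcribed.
→ *haxE* is OFF.
Citrulline is present, so DovL is active.
Mn²⁺ is present, so JovG is inactive.
With repressor DovL bound, *fubL* is not transcribed.
→ *fubL* is OFF.
c-di-GMP is present, so SovD is inactive.
Required activator SovD is absent, so *nerJ* is not transcribed.
So NerJ is not produced.
Autoinducer-2 is present, so BexT is active.
Xylulose is present, so ElnH is active.
With repressor BexT bound, *vorG* is not transcribed.
So VorG is not produced.
With no repressor bound, *sovU* is transcribed.
→ *sovU* is ON.
Ni²⁺ is present, so TorZ is inactive.
Malonate is present, so TemZ is inactive.
No activator is available at the *sibZ* promoter, so *sibZ* is not transcribed.
→ *sibZ* is OFF.
Fe²⁺ is absent, so DulC is inactive.
Glyoxylate is present, so YilQ is active.
With repressor YilQ bound, *quvZ* is not transcribed.
→ *quvZ* is OFF.
1 of the 5 genes is transcribed.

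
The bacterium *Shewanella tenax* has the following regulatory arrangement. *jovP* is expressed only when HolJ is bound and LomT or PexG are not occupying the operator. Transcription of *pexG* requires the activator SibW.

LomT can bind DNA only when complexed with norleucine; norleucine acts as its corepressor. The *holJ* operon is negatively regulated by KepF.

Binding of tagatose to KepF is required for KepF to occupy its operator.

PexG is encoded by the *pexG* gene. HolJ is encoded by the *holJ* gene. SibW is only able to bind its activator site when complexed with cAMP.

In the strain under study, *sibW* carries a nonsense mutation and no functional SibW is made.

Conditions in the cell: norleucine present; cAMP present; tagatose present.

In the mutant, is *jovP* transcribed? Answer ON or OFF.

Norleucine is present, so LomT is active.
SibW is non-functional in this strain, so it has no effect.
Required activator SibW is absent, so *pexG* is not transcribed.
So PexG is not produced.
Tagatose is present, so KepF is active.
With repressor KepF bound, *holJ* is not transcribed.
So HolJ is not produced.
With repressor LomT bound, *jovP* is not transcribed.

OFF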